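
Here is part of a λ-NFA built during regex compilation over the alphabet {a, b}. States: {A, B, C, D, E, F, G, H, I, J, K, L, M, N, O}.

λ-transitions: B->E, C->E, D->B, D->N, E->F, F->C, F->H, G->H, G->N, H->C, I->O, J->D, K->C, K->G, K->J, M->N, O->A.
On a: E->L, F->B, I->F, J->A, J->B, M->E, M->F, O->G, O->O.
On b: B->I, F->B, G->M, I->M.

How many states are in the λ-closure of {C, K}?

Start with {C, K}.
From C via λ: add E.
From K via λ: add G, J.
From E via λ: add F.
From G via λ: add H, N.
From J via λ: add D.
From D via λ: add B.
λ-closure = {B, C, D, E, F, G, H, J, K, N}, which has 10 states.

10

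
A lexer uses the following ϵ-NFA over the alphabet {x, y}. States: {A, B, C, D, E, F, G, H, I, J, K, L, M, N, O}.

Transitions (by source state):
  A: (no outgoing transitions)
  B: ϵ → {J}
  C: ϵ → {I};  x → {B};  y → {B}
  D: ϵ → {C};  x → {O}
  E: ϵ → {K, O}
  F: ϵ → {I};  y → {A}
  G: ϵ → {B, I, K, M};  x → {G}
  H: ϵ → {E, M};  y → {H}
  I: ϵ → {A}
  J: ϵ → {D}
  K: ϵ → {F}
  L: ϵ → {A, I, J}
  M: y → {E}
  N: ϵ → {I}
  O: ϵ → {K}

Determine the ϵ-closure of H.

Start with {H}.
From H via ϵ: add E, M.
From E via ϵ: add K, O.
From K via ϵ: add F.
From F via ϵ: add I.
From I via ϵ: add A.
No new states can be added; the closed set is {A, E, F, H, I, K, M, O}.

{A, E, F, H, I, K, M, O}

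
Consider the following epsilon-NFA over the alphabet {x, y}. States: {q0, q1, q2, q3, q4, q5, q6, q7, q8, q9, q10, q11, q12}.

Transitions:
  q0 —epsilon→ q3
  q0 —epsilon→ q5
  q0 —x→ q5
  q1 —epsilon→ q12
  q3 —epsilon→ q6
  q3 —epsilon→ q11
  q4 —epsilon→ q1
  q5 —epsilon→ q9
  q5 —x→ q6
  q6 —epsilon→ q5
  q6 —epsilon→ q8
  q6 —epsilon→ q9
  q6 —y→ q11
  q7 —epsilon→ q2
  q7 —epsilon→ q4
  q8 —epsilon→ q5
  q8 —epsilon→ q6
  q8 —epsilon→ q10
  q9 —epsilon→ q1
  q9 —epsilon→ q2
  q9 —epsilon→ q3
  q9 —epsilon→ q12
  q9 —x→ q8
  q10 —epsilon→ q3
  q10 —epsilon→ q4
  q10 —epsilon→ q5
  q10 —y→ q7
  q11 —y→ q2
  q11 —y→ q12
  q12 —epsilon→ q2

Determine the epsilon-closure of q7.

Start with {q7}.
From q7 via epsilon: add q2, q4.
From q4 via epsilon: add q1.
From q1 via epsilon: add q12.
No new states can be added; the closed set is {q1, q2, q4, q7, q12}.

{q1, q2, q4, q7, q12}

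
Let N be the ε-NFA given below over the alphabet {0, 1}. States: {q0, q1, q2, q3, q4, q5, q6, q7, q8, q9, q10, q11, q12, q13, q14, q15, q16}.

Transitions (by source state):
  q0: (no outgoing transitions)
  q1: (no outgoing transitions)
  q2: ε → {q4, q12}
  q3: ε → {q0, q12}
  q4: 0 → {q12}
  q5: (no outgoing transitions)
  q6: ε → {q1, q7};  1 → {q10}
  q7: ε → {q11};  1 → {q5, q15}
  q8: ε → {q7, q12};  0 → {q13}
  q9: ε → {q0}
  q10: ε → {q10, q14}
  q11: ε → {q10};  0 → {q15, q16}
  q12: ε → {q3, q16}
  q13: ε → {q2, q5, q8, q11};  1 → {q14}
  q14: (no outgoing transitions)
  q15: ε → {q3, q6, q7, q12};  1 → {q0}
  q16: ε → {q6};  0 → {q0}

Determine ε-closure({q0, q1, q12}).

Start with {q0, q1, q12}.
From q12 via ε: add q3, q16.
From q16 via ε: add q6.
From q6 via ε: add q7.
From q7 via ε: add q11.
From q11 via ε: add q10.
From q10 via ε: add q14.
No new states can be added; the closed set is {q0, q1, q3, q6, q7, q10, q11, q12, q14, q16}.

{q0, q1, q3, q6, q7, q10, q11, q12, q14, q16}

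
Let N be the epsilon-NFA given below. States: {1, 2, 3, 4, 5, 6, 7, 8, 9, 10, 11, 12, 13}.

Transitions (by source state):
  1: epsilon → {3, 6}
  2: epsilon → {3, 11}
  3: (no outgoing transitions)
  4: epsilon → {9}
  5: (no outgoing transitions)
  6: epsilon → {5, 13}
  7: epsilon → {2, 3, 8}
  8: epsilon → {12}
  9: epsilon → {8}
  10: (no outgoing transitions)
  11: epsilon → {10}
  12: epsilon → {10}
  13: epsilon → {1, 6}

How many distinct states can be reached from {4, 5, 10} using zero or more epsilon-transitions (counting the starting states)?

Start with {4, 5, 10}.
From 4 via epsilon: add 9.
From 9 via epsilon: add 8.
From 8 via epsilon: add 12.
epsilon-closure = {4, 5, 8, 9, 10, 12}, which has 6 states.

6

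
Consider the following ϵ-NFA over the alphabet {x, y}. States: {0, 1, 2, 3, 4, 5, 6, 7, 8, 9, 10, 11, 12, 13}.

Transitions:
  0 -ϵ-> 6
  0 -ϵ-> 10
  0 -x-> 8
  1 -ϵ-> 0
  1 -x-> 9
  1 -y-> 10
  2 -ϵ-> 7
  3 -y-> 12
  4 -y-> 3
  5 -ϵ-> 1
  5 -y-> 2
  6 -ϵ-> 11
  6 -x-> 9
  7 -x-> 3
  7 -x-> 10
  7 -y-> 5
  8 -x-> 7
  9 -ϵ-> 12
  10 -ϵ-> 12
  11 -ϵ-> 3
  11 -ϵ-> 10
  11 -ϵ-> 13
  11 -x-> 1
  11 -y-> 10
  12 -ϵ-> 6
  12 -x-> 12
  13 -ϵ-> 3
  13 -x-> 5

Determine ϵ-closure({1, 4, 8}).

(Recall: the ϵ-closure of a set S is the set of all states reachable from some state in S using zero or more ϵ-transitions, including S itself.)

{0, 1, 3, 4, 6, 8, 10, 11, 12, 13}

Start with {1, 4, 8}.
From 1 via ϵ: add 0.
From 0 via ϵ: add 6, 10.
From 6 via ϵ: add 11.
From 10 via ϵ: add 12.
From 11 via ϵ: add 3, 13.
No new states can be added; the closed set is {0, 1, 3, 4, 6, 8, 10, 11, 12, 13}.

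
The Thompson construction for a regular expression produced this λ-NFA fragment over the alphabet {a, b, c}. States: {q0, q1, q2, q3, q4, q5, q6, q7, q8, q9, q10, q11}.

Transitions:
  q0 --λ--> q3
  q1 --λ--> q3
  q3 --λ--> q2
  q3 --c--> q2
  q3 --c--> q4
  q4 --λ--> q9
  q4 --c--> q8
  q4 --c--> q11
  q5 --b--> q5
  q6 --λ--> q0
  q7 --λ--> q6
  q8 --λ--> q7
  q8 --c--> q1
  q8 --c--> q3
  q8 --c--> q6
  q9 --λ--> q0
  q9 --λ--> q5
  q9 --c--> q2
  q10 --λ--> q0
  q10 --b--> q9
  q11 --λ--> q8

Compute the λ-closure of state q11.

{q0, q2, q3, q6, q7, q8, q11}

Start with {q11}.
From q11 via λ: add q8.
From q8 via λ: add q7.
From q7 via λ: add q6.
From q6 via λ: add q0.
From q0 via λ: add q3.
From q3 via λ: add q2.
No new states can be added; the closed set is {q0, q2, q3, q6, q7, q8, q11}.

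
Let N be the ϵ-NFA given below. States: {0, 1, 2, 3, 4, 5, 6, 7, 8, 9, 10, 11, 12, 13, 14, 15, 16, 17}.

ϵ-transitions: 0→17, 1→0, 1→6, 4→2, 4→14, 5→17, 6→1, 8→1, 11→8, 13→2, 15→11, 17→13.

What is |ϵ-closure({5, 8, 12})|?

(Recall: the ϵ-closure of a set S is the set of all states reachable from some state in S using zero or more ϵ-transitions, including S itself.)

9

Start with {5, 8, 12}.
From 5 via ϵ: add 17.
From 8 via ϵ: add 1.
From 1 via ϵ: add 0, 6.
From 17 via ϵ: add 13.
From 13 via ϵ: add 2.
ϵ-closure = {0, 1, 2, 5, 6, 8, 12, 13, 17}, which has 9 states.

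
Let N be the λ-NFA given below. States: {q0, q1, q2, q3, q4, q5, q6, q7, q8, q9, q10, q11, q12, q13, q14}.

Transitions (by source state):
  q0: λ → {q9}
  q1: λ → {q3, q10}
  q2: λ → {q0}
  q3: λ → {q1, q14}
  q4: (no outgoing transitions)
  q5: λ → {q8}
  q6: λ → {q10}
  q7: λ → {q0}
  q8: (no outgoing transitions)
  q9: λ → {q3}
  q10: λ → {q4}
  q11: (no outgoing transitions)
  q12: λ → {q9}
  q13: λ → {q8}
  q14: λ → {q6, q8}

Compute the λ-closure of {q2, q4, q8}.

Start with {q2, q4, q8}.
From q2 via λ: add q0.
From q0 via λ: add q9.
From q9 via λ: add q3.
From q3 via λ: add q1, q14.
From q1 via λ: add q10.
From q14 via λ: add q6.
No new states can be added; the closed set is {q0, q1, q2, q3, q4, q6, q8, q9, q10, q14}.

{q0, q1, q2, q3, q4, q6, q8, q9, q10, q14}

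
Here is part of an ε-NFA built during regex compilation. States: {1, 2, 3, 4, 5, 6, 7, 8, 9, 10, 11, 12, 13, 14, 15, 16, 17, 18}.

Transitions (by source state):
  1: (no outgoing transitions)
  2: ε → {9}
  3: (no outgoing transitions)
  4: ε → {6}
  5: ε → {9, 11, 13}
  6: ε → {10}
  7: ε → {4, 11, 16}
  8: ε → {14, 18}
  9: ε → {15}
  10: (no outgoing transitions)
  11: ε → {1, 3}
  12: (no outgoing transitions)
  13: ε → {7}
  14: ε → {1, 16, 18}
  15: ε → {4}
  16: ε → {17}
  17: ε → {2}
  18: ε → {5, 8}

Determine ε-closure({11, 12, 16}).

Start with {11, 12, 16}.
From 11 via ε: add 1, 3.
From 16 via ε: add 17.
From 17 via ε: add 2.
From 2 via ε: add 9.
From 9 via ε: add 15.
From 15 via ε: add 4.
From 4 via ε: add 6.
From 6 via ε: add 10.
No new states can be added; the closed set is {1, 2, 3, 4, 6, 9, 10, 11, 12, 15, 16, 17}.

{1, 2, 3, 4, 6, 9, 10, 11, 12, 15, 16, 17}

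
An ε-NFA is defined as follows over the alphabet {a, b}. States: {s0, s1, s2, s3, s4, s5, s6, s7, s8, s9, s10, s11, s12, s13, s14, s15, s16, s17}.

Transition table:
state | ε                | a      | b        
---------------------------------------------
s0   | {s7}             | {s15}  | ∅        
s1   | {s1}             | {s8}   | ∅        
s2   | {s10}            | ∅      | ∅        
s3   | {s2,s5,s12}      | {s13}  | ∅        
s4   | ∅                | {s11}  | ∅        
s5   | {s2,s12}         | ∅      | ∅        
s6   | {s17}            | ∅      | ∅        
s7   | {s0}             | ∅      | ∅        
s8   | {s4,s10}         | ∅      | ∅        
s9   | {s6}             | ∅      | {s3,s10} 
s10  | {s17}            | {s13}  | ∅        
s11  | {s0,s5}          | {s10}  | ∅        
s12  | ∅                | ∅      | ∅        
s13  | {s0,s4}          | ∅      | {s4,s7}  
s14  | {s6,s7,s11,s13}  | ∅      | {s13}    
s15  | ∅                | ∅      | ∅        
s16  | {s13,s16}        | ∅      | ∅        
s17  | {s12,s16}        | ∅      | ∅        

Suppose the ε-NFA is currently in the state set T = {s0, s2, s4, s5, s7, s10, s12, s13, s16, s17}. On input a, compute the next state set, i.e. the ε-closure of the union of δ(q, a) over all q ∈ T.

s0 on a → {s15}.
s4 on a → {s11}.
s10 on a → {s13}.
No a-transition from s2, s5, s7, s12, s13, s16, s17.
Union after reading a: {s11, s13, s15}.
Now take the ε-closure:
From s11 via ε: add s0, s5.
From s13 via ε: add s4.
From s0 via ε: add s7.
From s5 via ε: add s2, s12.
From s2 via ε: add s10.
From s10 via ε: add s17.
From s17 via ε: add s16.
No new states can be added; the closed set is {s0, s2, s4, s5, s7, s10, s11, s12, s13, s15, s16, s17}.

{s0, s2, s4, s5, s7, s10, s11, s12, s13, s15, s16, s17}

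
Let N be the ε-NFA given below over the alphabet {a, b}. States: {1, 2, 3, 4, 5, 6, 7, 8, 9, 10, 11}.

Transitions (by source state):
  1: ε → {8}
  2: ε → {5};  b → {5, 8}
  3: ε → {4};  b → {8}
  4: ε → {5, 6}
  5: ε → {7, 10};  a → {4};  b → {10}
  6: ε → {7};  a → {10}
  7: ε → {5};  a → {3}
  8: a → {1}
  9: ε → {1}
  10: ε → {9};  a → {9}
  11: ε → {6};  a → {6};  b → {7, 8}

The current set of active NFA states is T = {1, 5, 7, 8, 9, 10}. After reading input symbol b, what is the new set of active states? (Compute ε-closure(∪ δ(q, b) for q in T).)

{1, 8, 9, 10}

5 on b → {10}.
No b-transition from 1, 7, 8, 9, 10.
Union after reading b: {10}.
Now take the ε-closure:
From 10 via ε: add 9.
From 9 via ε: add 1.
From 1 via ε: add 8.
No new states can be added; the closed set is {1, 8, 9, 10}.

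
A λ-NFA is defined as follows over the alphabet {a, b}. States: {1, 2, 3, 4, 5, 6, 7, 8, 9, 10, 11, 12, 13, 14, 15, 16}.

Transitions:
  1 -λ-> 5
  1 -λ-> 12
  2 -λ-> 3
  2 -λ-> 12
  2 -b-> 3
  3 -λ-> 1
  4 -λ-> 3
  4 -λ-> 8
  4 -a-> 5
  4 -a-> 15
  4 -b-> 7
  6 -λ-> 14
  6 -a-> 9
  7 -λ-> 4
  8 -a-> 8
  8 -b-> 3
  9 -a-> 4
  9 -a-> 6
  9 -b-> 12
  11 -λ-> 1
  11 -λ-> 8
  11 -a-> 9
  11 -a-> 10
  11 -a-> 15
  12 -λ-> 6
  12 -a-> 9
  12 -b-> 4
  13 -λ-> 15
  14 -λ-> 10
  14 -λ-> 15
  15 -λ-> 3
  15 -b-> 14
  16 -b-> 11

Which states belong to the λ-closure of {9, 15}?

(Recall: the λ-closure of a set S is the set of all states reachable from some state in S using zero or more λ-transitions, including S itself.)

{1, 3, 5, 6, 9, 10, 12, 14, 15}

Start with {9, 15}.
From 15 via λ: add 3.
From 3 via λ: add 1.
From 1 via λ: add 5, 12.
From 12 via λ: add 6.
From 6 via λ: add 14.
From 14 via λ: add 10.
No new states can be added; the closed set is {1, 3, 5, 6, 9, 10, 12, 14, 15}.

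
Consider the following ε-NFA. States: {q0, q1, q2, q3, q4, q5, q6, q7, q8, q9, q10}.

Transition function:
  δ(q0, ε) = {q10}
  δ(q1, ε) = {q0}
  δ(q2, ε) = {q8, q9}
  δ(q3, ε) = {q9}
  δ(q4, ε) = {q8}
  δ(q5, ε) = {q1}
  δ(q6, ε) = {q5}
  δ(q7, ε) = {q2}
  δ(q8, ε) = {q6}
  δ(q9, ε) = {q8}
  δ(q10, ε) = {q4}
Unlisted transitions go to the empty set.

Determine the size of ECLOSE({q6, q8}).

7

Start with {q6, q8}.
From q6 via ε: add q5.
From q5 via ε: add q1.
From q1 via ε: add q0.
From q0 via ε: add q10.
From q10 via ε: add q4.
ε-closure = {q0, q1, q4, q5, q6, q8, q10}, which has 7 states.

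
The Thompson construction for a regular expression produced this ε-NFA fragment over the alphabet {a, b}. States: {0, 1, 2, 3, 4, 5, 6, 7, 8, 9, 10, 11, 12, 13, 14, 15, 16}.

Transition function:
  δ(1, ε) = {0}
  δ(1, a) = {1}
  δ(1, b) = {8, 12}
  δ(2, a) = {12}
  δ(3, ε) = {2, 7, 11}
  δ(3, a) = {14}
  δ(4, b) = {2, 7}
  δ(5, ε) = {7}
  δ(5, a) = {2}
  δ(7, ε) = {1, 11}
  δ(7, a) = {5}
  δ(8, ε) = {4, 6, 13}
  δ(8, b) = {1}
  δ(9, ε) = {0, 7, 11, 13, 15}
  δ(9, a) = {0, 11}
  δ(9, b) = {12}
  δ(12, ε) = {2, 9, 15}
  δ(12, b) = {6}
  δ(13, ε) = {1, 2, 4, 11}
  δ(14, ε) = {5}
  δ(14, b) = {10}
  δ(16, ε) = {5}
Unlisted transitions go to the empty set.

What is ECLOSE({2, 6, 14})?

Start with {2, 6, 14}.
From 14 via ε: add 5.
From 5 via ε: add 7.
From 7 via ε: add 1, 11.
From 1 via ε: add 0.
No new states can be added; the closed set is {0, 1, 2, 5, 6, 7, 11, 14}.

{0, 1, 2, 5, 6, 7, 11, 14}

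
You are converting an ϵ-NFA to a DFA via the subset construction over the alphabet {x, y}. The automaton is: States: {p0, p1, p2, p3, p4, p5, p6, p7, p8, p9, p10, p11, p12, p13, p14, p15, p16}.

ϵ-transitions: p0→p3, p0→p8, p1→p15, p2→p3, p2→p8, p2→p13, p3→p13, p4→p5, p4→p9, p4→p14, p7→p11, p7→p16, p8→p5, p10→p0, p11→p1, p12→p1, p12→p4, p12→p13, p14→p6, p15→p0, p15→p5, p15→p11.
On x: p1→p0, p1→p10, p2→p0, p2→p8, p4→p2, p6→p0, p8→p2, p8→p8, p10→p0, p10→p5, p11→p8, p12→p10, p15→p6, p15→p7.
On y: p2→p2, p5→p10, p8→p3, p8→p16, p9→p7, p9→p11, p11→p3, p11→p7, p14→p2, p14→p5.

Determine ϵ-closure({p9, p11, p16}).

Start with {p9, p11, p16}.
From p11 via ϵ: add p1.
From p1 via ϵ: add p15.
From p15 via ϵ: add p0, p5.
From p0 via ϵ: add p3, p8.
From p3 via ϵ: add p13.
No new states can be added; the closed set is {p0, p1, p3, p5, p8, p9, p11, p13, p15, p16}.

{p0, p1, p3, p5, p8, p9, p11, p13, p15, p16}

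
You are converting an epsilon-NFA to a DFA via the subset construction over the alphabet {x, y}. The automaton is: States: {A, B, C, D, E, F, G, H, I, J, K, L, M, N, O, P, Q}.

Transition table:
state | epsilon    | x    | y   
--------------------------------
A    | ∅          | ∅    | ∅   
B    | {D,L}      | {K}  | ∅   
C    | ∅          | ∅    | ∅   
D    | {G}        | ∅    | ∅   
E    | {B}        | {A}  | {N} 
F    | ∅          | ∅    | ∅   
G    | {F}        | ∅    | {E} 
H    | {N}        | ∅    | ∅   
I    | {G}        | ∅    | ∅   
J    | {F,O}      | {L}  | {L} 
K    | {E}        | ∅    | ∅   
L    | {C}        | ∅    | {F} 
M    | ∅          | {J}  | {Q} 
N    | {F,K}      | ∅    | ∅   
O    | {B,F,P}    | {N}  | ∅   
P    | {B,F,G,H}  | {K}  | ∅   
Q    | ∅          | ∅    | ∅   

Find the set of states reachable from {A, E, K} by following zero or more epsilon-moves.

{A, B, C, D, E, F, G, K, L}

Start with {A, E, K}.
From E via epsilon: add B.
From B via epsilon: add D, L.
From D via epsilon: add G.
From L via epsilon: add C.
From G via epsilon: add F.
No new states can be added; the closed set is {A, B, C, D, E, F, G, K, L}.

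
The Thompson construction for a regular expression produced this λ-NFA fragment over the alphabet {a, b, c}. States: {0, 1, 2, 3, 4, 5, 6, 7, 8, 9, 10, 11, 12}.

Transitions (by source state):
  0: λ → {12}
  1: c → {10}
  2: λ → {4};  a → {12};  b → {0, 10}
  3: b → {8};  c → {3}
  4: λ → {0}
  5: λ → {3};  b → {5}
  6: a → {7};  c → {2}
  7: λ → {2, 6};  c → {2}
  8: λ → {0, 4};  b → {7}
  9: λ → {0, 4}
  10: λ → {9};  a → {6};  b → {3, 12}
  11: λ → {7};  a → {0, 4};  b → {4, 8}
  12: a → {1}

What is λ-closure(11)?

{0, 2, 4, 6, 7, 11, 12}

Start with {11}.
From 11 via λ: add 7.
From 7 via λ: add 2, 6.
From 2 via λ: add 4.
From 4 via λ: add 0.
From 0 via λ: add 12.
No new states can be added; the closed set is {0, 2, 4, 6, 7, 11, 12}.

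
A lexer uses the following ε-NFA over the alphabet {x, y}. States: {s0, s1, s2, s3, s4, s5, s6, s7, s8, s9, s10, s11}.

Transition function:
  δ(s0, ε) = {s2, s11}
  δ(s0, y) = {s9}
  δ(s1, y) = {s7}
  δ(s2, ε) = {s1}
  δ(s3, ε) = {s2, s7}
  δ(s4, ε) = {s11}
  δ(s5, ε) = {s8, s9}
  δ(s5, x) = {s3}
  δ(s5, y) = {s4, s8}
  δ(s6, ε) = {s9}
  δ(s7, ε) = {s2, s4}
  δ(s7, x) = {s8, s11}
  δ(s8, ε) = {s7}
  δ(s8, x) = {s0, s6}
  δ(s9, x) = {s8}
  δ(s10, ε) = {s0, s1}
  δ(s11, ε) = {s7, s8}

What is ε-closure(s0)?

{s0, s1, s2, s4, s7, s8, s11}

Start with {s0}.
From s0 via ε: add s2, s11.
From s2 via ε: add s1.
From s11 via ε: add s7, s8.
From s7 via ε: add s4.
No new states can be added; the closed set is {s0, s1, s2, s4, s7, s8, s11}.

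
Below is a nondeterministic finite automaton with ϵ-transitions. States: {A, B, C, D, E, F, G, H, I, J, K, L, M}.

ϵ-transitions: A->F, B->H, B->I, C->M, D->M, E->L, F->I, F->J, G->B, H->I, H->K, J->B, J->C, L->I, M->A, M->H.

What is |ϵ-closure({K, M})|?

9

Start with {K, M}.
From M via ϵ: add A, H.
From A via ϵ: add F.
From H via ϵ: add I.
From F via ϵ: add J.
From J via ϵ: add B, C.
ϵ-closure = {A, B, C, F, H, I, J, K, M}, which has 9 states.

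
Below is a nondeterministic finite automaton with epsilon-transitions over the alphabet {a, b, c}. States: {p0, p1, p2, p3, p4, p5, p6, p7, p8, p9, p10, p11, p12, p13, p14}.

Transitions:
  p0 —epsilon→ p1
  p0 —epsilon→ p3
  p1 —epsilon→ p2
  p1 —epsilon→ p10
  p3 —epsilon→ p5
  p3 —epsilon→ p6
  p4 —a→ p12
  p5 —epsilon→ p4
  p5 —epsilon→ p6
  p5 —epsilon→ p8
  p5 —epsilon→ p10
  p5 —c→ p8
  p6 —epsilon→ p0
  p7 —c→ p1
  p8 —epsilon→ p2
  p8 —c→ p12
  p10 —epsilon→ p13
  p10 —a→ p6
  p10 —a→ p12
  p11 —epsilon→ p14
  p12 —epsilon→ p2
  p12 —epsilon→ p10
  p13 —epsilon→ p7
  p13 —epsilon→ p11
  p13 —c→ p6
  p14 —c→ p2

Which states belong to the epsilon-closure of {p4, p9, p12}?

{p2, p4, p7, p9, p10, p11, p12, p13, p14}

Start with {p4, p9, p12}.
From p12 via epsilon: add p2, p10.
From p10 via epsilon: add p13.
From p13 via epsilon: add p7, p11.
From p11 via epsilon: add p14.
No new states can be added; the closed set is {p2, p4, p7, p9, p10, p11, p12, p13, p14}.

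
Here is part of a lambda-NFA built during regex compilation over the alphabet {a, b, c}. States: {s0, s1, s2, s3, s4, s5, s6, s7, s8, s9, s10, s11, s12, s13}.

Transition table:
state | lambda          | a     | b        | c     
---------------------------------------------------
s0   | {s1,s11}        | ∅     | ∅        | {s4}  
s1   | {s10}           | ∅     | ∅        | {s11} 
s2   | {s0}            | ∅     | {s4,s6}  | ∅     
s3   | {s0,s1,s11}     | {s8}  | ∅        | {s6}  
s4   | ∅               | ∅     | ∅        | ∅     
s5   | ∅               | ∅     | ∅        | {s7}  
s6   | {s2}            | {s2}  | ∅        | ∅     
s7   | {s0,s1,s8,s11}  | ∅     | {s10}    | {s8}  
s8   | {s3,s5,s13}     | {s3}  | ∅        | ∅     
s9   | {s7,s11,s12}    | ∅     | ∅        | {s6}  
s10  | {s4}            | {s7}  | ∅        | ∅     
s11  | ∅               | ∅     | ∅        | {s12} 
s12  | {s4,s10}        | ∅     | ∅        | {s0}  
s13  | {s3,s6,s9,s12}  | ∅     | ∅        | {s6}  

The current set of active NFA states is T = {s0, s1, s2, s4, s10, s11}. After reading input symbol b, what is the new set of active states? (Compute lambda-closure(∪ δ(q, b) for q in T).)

s2 on b → {s4, s6}.
No b-transition from s0, s1, s4, s10, s11.
Union after reading b: {s4, s6}.
Now take the lambda-closure:
From s6 via lambda: add s2.
From s2 via lambda: add s0.
From s0 via lambda: add s1, s11.
From s1 via lambda: add s10.
No new states can be added; the closed set is {s0, s1, s2, s4, s6, s10, s11}.

{s0, s1, s2, s4, s6, s10, s11}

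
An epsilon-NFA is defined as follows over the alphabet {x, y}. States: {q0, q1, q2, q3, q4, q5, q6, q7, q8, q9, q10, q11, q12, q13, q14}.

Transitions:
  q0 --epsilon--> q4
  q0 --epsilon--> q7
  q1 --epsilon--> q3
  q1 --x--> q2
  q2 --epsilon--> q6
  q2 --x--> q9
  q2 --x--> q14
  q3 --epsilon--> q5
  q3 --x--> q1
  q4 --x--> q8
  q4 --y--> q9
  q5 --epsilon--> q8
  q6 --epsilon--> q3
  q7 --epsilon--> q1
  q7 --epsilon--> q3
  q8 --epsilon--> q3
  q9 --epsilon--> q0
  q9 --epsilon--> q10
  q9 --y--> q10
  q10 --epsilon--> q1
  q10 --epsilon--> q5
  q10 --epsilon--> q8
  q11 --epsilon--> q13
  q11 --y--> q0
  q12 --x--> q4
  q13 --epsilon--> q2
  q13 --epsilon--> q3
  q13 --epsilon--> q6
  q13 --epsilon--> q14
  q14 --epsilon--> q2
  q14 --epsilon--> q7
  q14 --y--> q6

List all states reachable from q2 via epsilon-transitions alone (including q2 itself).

Start with {q2}.
From q2 via epsilon: add q6.
From q6 via epsilon: add q3.
From q3 via epsilon: add q5.
From q5 via epsilon: add q8.
No new states can be added; the closed set is {q2, q3, q5, q6, q8}.

{q2, q3, q5, q6, q8}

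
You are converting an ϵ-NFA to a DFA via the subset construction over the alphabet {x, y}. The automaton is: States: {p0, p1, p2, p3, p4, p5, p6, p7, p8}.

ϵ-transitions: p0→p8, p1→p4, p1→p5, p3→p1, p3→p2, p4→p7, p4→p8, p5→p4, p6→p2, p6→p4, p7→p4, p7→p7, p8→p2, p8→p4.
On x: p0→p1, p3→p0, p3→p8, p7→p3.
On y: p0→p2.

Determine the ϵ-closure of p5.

Start with {p5}.
From p5 via ϵ: add p4.
From p4 via ϵ: add p7, p8.
From p8 via ϵ: add p2.
No new states can be added; the closed set is {p2, p4, p5, p7, p8}.

{p2, p4, p5, p7, p8}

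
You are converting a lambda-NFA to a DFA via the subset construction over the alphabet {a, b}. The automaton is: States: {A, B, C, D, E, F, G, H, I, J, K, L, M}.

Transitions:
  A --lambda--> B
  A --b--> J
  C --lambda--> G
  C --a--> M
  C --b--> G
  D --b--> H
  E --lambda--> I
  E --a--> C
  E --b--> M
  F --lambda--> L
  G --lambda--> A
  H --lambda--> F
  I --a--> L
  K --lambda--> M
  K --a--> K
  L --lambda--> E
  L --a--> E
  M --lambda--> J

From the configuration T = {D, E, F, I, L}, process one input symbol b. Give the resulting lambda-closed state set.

{E, F, H, I, J, L, M}

D on b → {H}.
E on b → {M}.
No b-transition from F, I, L.
Union after reading b: {H, M}.
Now take the lambda-closure:
From H via lambda: add F.
From M via lambda: add J.
From F via lambda: add L.
From L via lambda: add E.
From E via lambda: add I.
No new states can be added; the closed set is {E, F, H, I, J, L, M}.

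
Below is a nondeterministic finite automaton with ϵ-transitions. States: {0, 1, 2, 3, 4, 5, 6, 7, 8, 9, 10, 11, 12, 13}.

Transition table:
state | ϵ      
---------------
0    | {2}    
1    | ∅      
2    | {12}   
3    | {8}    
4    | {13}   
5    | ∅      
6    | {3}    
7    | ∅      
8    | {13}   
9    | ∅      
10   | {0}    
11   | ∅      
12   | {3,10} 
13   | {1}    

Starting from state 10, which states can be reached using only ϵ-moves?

Start with {10}.
From 10 via ϵ: add 0.
From 0 via ϵ: add 2.
From 2 via ϵ: add 12.
From 12 via ϵ: add 3.
From 3 via ϵ: add 8.
From 8 via ϵ: add 13.
From 13 via ϵ: add 1.
No new states can be added; the closed set is {0, 1, 2, 3, 8, 10, 12, 13}.

{0, 1, 2, 3, 8, 10, 12, 13}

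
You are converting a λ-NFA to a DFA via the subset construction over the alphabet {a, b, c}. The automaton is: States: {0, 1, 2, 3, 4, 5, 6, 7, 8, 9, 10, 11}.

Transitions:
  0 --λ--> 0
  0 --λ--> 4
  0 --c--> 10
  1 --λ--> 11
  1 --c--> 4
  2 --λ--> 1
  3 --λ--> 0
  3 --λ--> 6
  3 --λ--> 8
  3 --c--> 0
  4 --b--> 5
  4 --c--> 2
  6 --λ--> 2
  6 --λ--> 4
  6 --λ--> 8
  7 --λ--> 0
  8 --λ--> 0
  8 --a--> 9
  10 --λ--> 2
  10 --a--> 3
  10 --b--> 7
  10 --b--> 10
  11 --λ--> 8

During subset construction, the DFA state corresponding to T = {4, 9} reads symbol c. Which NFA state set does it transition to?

{0, 1, 2, 4, 8, 11}

4 on c → {2}.
No c-transition from 9.
Union after reading c: {2}.
Now take the λ-closure:
From 2 via λ: add 1.
From 1 via λ: add 11.
From 11 via λ: add 8.
From 8 via λ: add 0.
From 0 via λ: add 4.
No new states can be added; the closed set is {0, 1, 2, 4, 8, 11}.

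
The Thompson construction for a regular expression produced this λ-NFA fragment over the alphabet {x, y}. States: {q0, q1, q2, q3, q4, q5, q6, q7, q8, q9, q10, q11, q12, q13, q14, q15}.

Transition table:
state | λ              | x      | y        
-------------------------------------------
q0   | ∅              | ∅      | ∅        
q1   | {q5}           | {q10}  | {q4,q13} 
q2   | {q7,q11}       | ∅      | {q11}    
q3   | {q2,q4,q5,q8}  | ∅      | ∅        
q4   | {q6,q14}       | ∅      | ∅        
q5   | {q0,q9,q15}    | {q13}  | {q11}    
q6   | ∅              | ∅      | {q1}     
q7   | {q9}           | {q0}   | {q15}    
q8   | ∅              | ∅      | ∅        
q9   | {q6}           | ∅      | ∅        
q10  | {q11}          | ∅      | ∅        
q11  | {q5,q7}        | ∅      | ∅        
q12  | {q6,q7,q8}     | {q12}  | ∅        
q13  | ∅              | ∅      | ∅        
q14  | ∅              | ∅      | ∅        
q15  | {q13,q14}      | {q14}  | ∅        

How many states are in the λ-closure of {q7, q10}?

Start with {q7, q10}.
From q7 via λ: add q9.
From q10 via λ: add q11.
From q9 via λ: add q6.
From q11 via λ: add q5.
From q5 via λ: add q0, q15.
From q15 via λ: add q13, q14.
λ-closure = {q0, q5, q6, q7, q9, q10, q11, q13, q14, q15}, which has 10 states.

10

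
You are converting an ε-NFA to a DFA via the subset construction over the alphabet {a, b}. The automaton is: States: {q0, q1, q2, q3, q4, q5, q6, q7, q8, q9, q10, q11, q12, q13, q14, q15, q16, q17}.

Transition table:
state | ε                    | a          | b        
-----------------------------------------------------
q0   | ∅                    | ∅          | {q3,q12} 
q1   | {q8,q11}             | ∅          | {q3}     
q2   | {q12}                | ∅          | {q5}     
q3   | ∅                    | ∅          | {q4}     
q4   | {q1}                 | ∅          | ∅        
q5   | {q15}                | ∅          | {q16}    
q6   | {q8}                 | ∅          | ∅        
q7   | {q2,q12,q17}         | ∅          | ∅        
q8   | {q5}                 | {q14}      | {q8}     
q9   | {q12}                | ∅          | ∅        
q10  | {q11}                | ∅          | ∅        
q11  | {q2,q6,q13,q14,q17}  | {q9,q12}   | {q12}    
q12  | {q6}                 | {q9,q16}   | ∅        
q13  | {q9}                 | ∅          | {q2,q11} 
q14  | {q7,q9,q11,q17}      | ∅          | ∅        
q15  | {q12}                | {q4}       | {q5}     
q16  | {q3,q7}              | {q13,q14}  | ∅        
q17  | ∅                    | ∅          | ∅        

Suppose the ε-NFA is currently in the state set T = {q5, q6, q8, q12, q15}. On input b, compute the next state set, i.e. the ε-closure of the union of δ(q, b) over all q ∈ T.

q5 on b → {q16}.
q8 on b → {q8}.
q15 on b → {q5}.
No b-transition from q6, q12.
Union after reading b: {q5, q8, q16}.
Now take the ε-closure:
From q5 via ε: add q15.
From q16 via ε: add q3, q7.
From q7 via ε: add q2, q12, q17.
From q12 via ε: add q6.
No new states can be added; the closed set is {q2, q3, q5, q6, q7, q8, q12, q15, q16, q17}.

{q2, q3, q5, q6, q7, q8, q12, q15, q16, q17}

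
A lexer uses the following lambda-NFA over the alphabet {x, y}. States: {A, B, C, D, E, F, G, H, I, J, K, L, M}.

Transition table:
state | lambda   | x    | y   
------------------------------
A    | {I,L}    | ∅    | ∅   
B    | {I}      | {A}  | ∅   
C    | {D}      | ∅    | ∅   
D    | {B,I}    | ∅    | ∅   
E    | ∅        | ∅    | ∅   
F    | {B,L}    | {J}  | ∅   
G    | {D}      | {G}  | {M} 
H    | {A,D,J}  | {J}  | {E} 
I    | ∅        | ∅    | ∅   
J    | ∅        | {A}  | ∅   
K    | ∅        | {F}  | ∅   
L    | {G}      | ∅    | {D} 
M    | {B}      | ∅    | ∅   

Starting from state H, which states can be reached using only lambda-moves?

{A, B, D, G, H, I, J, L}

Start with {H}.
From H via lambda: add A, D, J.
From A via lambda: add I, L.
From D via lambda: add B.
From L via lambda: add G.
No new states can be added; the closed set is {A, B, D, G, H, I, J, L}.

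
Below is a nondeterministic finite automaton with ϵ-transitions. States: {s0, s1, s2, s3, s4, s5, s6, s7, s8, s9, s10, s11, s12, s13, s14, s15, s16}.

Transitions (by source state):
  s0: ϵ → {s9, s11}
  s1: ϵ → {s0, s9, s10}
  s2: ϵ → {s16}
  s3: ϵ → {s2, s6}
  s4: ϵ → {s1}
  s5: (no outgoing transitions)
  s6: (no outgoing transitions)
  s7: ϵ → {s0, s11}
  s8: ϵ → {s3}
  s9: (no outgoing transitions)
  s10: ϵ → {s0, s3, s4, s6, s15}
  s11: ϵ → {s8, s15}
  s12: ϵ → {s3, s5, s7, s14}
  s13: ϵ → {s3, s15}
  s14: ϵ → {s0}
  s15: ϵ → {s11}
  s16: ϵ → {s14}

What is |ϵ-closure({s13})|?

Start with {s13}.
From s13 via ϵ: add s3, s15.
From s3 via ϵ: add s2, s6.
From s15 via ϵ: add s11.
From s2 via ϵ: add s16.
From s11 via ϵ: add s8.
From s16 via ϵ: add s14.
From s14 via ϵ: add s0.
From s0 via ϵ: add s9.
ϵ-closure = {s0, s2, s3, s6, s8, s9, s11, s13, s14, s15, s16}, which has 11 states.

11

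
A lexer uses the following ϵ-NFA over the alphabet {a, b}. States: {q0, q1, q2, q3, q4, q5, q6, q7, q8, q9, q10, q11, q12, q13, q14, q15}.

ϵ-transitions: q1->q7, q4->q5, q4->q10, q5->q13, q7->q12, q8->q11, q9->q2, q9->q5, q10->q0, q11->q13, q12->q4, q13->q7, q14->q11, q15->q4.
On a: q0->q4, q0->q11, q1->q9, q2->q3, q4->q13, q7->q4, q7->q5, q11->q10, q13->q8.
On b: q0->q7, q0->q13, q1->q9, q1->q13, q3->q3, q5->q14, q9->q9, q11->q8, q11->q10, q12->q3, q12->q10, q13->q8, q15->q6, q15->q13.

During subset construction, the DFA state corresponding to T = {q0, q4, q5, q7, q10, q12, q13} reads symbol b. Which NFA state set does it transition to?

{q0, q3, q4, q5, q7, q8, q10, q11, q12, q13, q14}

q0 on b → {q7, q13}.
q5 on b → {q14}.
q12 on b → {q3, q10}.
q13 on b → {q8}.
No b-transition from q4, q7, q10.
Union after reading b: {q3, q7, q8, q10, q13, q14}.
Now take the ϵ-closure:
From q7 via ϵ: add q12.
From q8 via ϵ: add q11.
From q10 via ϵ: add q0.
From q12 via ϵ: add q4.
From q4 via ϵ: add q5.
No new states can be added; the closed set is {q0, q3, q4, q5, q7, q8, q10, q11, q12, q13, q14}.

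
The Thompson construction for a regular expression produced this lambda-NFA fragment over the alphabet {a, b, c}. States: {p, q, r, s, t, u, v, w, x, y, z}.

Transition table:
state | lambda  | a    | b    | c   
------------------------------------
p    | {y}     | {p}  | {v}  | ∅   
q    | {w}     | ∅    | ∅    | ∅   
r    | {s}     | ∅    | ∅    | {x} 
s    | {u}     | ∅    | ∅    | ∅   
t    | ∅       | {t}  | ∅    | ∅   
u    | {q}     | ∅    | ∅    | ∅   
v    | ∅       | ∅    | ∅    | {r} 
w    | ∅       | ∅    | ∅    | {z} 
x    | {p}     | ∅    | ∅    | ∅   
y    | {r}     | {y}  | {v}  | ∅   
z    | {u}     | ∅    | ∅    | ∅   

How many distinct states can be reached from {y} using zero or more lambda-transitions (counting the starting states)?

6

Start with {y}.
From y via lambda: add r.
From r via lambda: add s.
From s via lambda: add u.
From u via lambda: add q.
From q via lambda: add w.
lambda-closure = {q, r, s, u, w, y}, which has 6 states.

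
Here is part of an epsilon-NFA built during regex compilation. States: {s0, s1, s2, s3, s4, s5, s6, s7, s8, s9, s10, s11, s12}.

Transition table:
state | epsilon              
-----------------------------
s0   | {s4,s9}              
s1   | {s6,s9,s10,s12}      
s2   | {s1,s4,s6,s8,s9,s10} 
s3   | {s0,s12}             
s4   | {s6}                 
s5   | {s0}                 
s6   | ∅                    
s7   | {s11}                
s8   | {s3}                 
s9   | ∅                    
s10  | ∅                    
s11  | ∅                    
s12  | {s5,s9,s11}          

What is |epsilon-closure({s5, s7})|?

7

Start with {s5, s7}.
From s5 via epsilon: add s0.
From s7 via epsilon: add s11.
From s0 via epsilon: add s4, s9.
From s4 via epsilon: add s6.
epsilon-closure = {s0, s4, s5, s6, s7, s9, s11}, which has 7 states.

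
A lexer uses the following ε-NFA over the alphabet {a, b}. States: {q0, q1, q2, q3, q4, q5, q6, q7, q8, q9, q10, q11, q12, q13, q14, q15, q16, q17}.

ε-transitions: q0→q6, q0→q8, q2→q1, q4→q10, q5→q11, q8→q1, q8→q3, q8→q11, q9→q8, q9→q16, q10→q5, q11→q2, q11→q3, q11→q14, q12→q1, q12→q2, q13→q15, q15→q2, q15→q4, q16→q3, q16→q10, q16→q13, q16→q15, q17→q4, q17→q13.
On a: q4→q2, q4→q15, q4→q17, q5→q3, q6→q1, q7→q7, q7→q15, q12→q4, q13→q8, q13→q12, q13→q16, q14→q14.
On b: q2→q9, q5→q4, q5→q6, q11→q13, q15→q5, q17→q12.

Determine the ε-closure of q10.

{q1, q2, q3, q5, q10, q11, q14}

Start with {q10}.
From q10 via ε: add q5.
From q5 via ε: add q11.
From q11 via ε: add q2, q3, q14.
From q2 via ε: add q1.
No new states can be added; the closed set is {q1, q2, q3, q5, q10, q11, q14}.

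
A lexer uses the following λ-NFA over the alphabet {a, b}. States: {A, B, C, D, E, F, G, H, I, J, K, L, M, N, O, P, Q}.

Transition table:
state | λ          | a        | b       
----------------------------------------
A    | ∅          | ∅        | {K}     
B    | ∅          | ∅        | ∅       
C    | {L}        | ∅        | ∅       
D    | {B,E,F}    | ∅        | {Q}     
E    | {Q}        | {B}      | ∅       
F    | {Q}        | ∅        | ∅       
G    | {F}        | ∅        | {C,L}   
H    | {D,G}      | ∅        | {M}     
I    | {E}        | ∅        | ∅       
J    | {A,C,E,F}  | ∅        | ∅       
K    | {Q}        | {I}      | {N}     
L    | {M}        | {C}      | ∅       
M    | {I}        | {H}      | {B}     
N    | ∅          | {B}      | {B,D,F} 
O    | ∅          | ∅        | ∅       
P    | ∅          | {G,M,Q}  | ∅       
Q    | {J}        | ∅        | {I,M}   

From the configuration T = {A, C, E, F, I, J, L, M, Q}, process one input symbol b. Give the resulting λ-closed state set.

A on b → {K}.
M on b → {B}.
Q on b → {I, M}.
No b-transition from C, E, F, I, J, L.
Union after reading b: {B, I, K, M}.
Now take the λ-closure:
From I via λ: add E.
From K via λ: add Q.
From Q via λ: add J.
From J via λ: add A, C, F.
From C via λ: add L.
No new states can be added; the closed set is {A, B, C, E, F, I, J, K, L, M, Q}.

{A, B, C, E, F, I, J, K, L, M, Q}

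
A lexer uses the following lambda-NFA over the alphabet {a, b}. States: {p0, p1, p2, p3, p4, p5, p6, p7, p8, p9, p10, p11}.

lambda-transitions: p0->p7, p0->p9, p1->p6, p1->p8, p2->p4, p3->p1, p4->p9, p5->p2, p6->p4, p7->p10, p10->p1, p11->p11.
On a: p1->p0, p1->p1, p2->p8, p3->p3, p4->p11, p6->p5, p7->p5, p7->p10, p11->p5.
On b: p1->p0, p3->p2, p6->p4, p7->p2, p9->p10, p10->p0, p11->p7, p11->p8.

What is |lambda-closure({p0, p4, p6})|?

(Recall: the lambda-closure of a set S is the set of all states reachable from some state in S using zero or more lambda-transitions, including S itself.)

Start with {p0, p4, p6}.
From p0 via lambda: add p7, p9.
From p7 via lambda: add p10.
From p10 via lambda: add p1.
From p1 via lambda: add p8.
lambda-closure = {p0, p1, p4, p6, p7, p8, p9, p10}, which has 8 states.

8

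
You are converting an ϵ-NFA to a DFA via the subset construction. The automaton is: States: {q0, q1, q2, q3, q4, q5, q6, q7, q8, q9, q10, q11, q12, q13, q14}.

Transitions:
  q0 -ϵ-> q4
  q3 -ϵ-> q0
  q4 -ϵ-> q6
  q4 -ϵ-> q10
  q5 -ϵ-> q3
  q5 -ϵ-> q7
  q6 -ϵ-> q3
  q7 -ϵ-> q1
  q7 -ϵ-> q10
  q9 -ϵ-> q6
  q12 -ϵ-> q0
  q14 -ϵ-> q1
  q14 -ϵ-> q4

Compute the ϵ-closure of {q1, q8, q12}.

{q0, q1, q3, q4, q6, q8, q10, q12}

Start with {q1, q8, q12}.
From q12 via ϵ: add q0.
From q0 via ϵ: add q4.
From q4 via ϵ: add q6, q10.
From q6 via ϵ: add q3.
No new states can be added; the closed set is {q0, q1, q3, q4, q6, q8, q10, q12}.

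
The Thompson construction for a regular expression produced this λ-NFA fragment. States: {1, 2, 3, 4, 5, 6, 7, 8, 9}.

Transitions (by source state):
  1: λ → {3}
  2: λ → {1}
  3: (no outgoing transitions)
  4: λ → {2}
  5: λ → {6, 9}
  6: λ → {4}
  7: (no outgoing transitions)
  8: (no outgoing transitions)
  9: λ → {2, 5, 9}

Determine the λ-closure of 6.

{1, 2, 3, 4, 6}

Start with {6}.
From 6 via λ: add 4.
From 4 via λ: add 2.
From 2 via λ: add 1.
From 1 via λ: add 3.
No new states can be added; the closed set is {1, 2, 3, 4, 6}.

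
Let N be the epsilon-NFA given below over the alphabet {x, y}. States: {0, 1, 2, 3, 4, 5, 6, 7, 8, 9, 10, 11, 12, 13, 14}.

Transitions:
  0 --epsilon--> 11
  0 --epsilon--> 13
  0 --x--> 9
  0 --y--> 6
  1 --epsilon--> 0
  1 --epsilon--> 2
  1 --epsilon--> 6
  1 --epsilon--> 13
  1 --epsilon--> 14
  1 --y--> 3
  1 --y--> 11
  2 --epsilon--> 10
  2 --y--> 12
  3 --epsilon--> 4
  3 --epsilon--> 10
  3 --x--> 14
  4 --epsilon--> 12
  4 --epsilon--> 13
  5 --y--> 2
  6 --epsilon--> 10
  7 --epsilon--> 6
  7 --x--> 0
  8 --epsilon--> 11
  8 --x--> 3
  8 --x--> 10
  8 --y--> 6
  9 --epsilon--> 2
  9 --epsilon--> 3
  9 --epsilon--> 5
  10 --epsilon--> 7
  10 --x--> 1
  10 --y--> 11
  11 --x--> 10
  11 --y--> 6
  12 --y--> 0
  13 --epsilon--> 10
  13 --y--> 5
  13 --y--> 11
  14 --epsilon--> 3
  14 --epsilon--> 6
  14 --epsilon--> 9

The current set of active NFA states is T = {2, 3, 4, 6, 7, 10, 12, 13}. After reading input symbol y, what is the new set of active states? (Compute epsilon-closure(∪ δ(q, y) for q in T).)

{0, 5, 6, 7, 10, 11, 12, 13}

2 on y → {12}.
10 on y → {11}.
12 on y → {0}.
13 on y → {5, 11}.
No y-transition from 3, 4, 6, 7.
Union after reading y: {0, 5, 11, 12}.
Now take the epsilon-closure:
From 0 via epsilon: add 13.
From 13 via epsilon: add 10.
From 10 via epsilon: add 7.
From 7 via epsilon: add 6.
No new states can be added; the closed set is {0, 5, 6, 7, 10, 11, 12, 13}.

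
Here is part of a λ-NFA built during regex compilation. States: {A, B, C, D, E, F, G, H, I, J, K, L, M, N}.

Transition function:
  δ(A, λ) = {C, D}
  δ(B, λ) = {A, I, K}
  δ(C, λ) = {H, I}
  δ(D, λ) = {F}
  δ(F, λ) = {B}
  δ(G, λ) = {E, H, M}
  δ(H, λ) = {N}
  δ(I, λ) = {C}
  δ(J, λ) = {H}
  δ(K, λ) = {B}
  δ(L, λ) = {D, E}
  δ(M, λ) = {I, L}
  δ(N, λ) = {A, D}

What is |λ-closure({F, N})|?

9

Start with {F, N}.
From F via λ: add B.
From N via λ: add A, D.
From A via λ: add C.
From B via λ: add I, K.
From C via λ: add H.
λ-closure = {A, B, C, D, F, H, I, K, N}, which has 9 states.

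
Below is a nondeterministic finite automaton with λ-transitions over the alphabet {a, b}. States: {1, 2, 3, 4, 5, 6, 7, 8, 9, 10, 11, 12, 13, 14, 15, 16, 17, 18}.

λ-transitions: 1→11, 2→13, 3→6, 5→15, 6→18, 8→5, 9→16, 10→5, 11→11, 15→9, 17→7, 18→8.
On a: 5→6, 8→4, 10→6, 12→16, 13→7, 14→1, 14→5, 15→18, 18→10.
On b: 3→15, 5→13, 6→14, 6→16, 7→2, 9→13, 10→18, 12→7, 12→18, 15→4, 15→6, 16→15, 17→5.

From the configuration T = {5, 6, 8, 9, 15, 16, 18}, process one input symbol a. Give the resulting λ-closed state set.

{4, 5, 6, 8, 9, 10, 15, 16, 18}

5 on a → {6}.
8 on a → {4}.
15 on a → {18}.
18 on a → {10}.
No a-transition from 6, 9, 16.
Union after reading a: {4, 6, 10, 18}.
Now take the λ-closure:
From 10 via λ: add 5.
From 18 via λ: add 8.
From 5 via λ: add 15.
From 15 via λ: add 9.
From 9 via λ: add 16.
No new states can be added; the closed set is {4, 5, 6, 8, 9, 10, 15, 16, 18}.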